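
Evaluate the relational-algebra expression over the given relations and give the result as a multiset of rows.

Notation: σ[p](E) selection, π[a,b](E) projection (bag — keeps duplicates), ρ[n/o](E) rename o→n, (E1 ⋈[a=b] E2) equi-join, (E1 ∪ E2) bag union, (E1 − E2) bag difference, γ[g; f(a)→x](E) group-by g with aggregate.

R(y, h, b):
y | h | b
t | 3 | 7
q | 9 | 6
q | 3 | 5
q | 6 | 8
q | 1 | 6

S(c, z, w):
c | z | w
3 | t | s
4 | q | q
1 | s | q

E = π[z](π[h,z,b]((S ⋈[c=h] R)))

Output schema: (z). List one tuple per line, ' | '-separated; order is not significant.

Per-node cardinality:
  S → 3
  R → 5
  (S ⋈[c=h] R) → 3
  π[h,z,b]((S ⋈[c=h] R)) → 3
  π[z](π[h,z,b]((S ⋈[c=h] R))) → 3

== RESULT ==
z
s
t
t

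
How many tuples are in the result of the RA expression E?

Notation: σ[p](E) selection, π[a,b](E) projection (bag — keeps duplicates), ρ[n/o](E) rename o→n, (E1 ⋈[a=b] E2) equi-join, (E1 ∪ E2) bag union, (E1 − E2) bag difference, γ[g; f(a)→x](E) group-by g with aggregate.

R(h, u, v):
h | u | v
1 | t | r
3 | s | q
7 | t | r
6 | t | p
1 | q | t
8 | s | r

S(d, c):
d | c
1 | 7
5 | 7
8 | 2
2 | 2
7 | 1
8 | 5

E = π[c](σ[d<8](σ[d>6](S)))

Stepwise |·|:
  S → 6
  σ[d>6](S) → 3
  σ[d<8](σ[d>6](S)) → 1
  π[c](σ[d<8](σ[d>6](S))) → 1

|E| = 1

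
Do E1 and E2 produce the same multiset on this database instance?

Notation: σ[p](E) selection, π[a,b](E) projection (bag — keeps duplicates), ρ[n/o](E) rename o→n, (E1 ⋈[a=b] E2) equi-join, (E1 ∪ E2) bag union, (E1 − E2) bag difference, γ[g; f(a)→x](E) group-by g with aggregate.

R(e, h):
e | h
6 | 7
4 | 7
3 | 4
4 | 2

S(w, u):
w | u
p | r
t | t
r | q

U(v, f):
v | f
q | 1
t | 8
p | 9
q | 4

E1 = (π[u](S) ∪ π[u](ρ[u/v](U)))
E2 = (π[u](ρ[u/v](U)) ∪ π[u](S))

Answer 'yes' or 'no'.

E1 row counts bottom-up:
  S → 3
  π[u](S) → 3
  U → 4
  ρ[u/v](U) → 4
  π[u](ρ[u/v](U)) → 4
  (π[u](S) ∪ π[u](ρ[u/v](U))) → 7
E2 row counts bottom-up:
  U → 4
  ρ[u/v](U) → 4
  π[u](ρ[u/v](U)) → 4
  S → 3
  π[u](S) → 3
  (π[u](ρ[u/v](U)) ∪ π[u](S)) → 7

E1 and E2 produce the same multiset:
u
p
q
q
q
r
t
t

yes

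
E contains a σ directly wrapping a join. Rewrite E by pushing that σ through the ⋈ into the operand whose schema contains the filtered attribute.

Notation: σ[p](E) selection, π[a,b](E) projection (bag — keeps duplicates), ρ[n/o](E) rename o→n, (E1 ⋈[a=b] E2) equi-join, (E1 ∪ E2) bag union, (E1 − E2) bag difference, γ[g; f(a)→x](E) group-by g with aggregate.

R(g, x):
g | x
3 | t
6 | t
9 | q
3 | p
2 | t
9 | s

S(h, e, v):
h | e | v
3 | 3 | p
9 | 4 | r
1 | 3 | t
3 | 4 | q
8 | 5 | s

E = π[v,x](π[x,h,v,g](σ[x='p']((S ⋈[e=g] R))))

σ filters on x, owned by the right side.
E' = π[v,x](π[x,h,v,g]((S ⋈[e=g] σ[x='p'](R))))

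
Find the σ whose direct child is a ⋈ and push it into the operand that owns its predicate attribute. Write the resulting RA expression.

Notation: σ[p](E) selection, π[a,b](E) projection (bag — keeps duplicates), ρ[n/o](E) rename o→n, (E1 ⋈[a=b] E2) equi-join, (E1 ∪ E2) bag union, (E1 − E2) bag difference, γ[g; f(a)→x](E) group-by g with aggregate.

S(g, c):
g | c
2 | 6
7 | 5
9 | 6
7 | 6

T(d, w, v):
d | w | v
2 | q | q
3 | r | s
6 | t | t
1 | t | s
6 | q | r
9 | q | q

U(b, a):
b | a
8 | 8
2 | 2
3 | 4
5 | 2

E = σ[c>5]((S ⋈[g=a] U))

σ filters on c, owned by the left side.
E' = (σ[c>5](S) ⋈[g=a] U)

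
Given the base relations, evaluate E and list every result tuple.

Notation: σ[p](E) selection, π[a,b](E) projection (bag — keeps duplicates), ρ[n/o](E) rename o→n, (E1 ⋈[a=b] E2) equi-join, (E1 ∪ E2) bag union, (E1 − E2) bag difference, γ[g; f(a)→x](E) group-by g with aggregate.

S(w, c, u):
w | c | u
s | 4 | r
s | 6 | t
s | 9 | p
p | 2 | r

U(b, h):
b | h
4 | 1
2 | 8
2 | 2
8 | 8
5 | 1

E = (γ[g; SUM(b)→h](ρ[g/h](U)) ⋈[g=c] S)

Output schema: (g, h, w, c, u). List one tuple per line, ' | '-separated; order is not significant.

Subexpression sizes:
  U → 5
  ρ[g/h](U) → 5
  γ[g; SUM(b)→h](ρ[g/h](U)) → 3
  S → 4
  (γ[g; SUM(b)→h](ρ[g/h](U)) ⋈[g=c] S) → 1

== RESULT ==
g | h | w | c | u
2 | 2 | p | 2 | r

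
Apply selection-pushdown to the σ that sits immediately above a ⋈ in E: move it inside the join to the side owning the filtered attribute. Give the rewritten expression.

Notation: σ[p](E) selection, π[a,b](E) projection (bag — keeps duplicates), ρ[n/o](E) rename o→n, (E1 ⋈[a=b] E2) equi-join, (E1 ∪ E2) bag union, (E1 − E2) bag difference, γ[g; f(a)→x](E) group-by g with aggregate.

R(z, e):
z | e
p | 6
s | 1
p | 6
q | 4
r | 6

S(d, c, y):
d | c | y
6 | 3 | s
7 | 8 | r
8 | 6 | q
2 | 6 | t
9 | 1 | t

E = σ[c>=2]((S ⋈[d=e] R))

σ filters on c, owned by the left side.
E' = (σ[c>=2](S) ⋈[d=e] R)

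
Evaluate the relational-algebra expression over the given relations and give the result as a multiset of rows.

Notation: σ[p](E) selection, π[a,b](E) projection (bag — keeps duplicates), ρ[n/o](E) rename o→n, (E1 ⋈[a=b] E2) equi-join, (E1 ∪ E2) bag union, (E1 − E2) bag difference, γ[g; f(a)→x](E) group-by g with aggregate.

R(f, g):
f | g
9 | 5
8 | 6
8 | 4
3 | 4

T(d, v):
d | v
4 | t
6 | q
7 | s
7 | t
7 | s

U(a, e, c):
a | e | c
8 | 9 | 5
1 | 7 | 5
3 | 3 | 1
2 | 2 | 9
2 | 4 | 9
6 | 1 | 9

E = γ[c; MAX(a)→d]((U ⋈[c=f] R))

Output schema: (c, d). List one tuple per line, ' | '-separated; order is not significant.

Subexpression sizes:
  U → 6
  R → 4
  (U ⋈[c=f] R) → 3
  γ[c; MAX(a)→d]((U ⋈[c=f] R)) → 1

== RESULT ==
c | d
9 | 6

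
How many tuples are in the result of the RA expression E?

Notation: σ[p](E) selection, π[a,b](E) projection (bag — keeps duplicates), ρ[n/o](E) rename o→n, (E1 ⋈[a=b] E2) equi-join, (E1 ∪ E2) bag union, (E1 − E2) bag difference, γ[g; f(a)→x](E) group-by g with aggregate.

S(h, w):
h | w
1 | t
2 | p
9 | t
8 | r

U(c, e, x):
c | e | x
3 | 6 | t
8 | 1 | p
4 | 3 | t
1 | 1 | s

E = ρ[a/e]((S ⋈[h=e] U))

Subexpression sizes:
  S → 4
  U → 4
  (S ⋈[h=e] U) → 2
  ρ[a/e]((S ⋈[h=e] U)) → 2

|E| = 2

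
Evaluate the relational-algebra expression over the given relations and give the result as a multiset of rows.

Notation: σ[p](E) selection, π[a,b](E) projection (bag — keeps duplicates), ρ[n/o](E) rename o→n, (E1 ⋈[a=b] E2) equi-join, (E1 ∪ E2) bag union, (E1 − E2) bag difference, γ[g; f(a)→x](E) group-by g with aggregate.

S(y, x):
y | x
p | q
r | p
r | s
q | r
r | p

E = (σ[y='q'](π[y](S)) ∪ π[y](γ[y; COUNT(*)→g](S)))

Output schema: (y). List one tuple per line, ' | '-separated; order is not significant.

Subexpression sizes:
  S → 5
  π[y](S) → 5
  σ[y='q'](π[y](S)) → 1
  S → 5
  γ[y; COUNT(*)→g](S) → 3
  π[y](γ[y; COUNT(*)→g](S)) → 3
  (σ[y='q'](π[y](S)) ∪ π[y](γ[y; COUNT(*)→g](S))) → 4

== RESULT ==
y
p
q
q
r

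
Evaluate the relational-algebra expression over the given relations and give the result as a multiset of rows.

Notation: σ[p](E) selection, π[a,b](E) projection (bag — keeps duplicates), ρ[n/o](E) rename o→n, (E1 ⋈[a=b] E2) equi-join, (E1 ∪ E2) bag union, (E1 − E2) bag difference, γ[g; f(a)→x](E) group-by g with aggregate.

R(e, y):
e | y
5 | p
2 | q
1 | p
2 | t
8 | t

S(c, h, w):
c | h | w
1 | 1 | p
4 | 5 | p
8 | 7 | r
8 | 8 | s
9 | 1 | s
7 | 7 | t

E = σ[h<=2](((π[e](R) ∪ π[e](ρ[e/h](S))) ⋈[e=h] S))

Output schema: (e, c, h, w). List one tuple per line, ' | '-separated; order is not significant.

Subexpression sizes:
  R → 5
  π[e](R) → 5
  S → 6
  ρ[e/h](S) → 6
  π[e](ρ[e/h](S)) → 6
  (π[e](R) ∪ π[e](ρ[e/h](S))) → 11
  S → 6
  ((π[e](R) ∪ π[e](ρ[e/h](S))) ⋈[e=h] S) → 14
  σ[h<=2](((π[e](R) ∪ π[e](ρ[e/h](S))) ⋈[e=h] S)) → 6

== RESULT ==
e | c | h | w
1 | 1 | 1 | p
1 | 1 | 1 | p
1 | 1 | 1 | p
1 | 9 | 1 | s
1 | 9 | 1 | s
1 | 9 | 1 | s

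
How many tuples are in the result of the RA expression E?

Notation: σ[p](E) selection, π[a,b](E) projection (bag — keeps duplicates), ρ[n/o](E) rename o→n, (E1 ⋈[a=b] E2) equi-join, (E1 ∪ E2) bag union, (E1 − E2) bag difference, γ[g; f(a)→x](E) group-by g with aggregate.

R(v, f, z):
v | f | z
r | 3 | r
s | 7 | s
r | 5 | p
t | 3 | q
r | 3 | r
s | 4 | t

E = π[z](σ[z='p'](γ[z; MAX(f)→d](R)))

Subexpression sizes:
  R → 6
  γ[z; MAX(f)→d](R) → 5
  σ[z='p'](γ[z; MAX(f)→d](R)) → 1
  π[z](σ[z='p'](γ[z; MAX(f)→d](R))) → 1

|E| = 1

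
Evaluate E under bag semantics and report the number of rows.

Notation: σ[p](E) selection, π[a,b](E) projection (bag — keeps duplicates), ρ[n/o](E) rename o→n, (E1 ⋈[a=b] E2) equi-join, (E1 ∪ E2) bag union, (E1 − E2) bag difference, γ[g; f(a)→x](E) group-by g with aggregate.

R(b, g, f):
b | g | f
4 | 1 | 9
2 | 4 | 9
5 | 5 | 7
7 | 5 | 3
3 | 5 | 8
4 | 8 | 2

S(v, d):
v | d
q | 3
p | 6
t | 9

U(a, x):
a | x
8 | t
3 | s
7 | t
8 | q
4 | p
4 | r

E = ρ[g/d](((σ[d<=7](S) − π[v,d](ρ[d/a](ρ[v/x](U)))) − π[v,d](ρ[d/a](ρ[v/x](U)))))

Per-node cardinality:
  S → 3
  σ[d<=7](S) → 2
  U → 6
  ρ[v/x](U) → 6
  ρ[d/a](ρ[v/x](U)) → 6
  π[v,d](ρ[d/a](ρ[v/x](U))) → 6
  (σ[d<=7](S) − π[v,d](ρ[d/a](ρ[v/x](U)))) → 2
  U → 6
  ρ[v/x](U) → 6
  ρ[d/a](ρ[v/x](U)) → 6
  π[v,d](ρ[d/a](ρ[v/x](U))) → 6
  ((σ[d<=7](S) − π[v,d](ρ[d/a](ρ[v/x](U)))) − π[v,d](ρ[d/a](ρ[v/x](U)))) → 2
  ρ[g/d](((σ[d<=7](S) − π[v,d](ρ[d/a](ρ[v/x](U)))) − π[v,d](ρ[d/a](ρ[v/x](U))))) → 2

|E| = 2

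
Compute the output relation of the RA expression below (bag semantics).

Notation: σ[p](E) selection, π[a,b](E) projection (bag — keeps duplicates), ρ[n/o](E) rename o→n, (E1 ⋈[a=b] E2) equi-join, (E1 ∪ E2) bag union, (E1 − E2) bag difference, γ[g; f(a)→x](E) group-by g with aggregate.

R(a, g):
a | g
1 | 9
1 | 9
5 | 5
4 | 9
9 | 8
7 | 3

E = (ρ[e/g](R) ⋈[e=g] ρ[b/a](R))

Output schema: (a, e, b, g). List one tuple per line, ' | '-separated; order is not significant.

Stepwise |·|:
  R → 6
  ρ[e/g](R) → 6
  R → 6
  ρ[b/a](R) → 6
  (ρ[e/g](R) ⋈[e=g] ρ[b/a](R)) → 12

== RESULT ==
a | e | b | g
1 | 9 | 1 | 9
1 | 9 | 1 | 9
1 | 9 | 1 | 9
1 | 9 | 1 | 9
1 | 9 | 4 | 9
1 | 9 | 4 | 9
4 | 9 | 1 | 9
4 | 9 | 1 | 9
4 | 9 | 4 | 9
5 | 5 | 5 | 5
7 | 3 | 7 | 3
9 | 8 | 9 | 8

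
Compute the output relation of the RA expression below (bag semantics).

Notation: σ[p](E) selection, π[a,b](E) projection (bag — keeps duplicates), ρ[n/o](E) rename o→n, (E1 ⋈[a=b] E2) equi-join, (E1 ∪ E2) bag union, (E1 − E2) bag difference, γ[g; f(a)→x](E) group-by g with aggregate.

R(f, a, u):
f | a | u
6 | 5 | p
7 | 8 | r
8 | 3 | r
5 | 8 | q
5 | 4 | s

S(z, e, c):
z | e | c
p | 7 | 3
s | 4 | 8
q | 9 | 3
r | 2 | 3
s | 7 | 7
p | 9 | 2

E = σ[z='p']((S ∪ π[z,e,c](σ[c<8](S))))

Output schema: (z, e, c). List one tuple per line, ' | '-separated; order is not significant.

Per-node cardinality:
  S → 6
  S → 6
  σ[c<8](S) → 5
  π[z,e,c](σ[c<8](S)) → 5
  (S ∪ π[z,e,c](σ[c<8](S))) → 11
  σ[z='p']((S ∪ π[z,e,c](σ[c<8](S)))) → 4

== RESULT ==
z | e | c
p | 7 | 3
p | 7 | 3
p | 9 | 2
p | 9 | 2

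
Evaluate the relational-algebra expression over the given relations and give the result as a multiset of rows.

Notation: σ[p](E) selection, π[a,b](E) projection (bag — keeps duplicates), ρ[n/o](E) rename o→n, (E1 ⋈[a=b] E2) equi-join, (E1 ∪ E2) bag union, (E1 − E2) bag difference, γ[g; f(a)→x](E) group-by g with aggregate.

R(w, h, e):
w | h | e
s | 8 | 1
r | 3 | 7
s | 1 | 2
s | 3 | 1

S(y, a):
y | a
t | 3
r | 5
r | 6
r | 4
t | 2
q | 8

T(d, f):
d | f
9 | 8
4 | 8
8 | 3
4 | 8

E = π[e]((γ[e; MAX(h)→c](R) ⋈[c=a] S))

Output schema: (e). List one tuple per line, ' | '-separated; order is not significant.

Row counts bottom-up:
  R → 4
  γ[e; MAX(h)→c](R) → 3
  S → 6
  (γ[e; MAX(h)→c](R) ⋈[c=a] S) → 2
  π[e]((γ[e; MAX(h)→c](R) ⋈[c=a] S)) → 2

== RESULT ==
e
1
7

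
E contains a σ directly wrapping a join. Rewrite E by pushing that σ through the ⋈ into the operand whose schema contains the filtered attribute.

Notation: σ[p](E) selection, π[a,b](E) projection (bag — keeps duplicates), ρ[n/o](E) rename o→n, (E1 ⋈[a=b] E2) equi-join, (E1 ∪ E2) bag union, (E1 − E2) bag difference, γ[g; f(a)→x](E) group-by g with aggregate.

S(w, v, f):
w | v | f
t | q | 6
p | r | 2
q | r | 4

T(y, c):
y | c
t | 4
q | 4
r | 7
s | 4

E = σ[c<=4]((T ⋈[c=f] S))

σ filters on c, owned by the left side.
E' = (σ[c<=4](T) ⋈[c=f] S)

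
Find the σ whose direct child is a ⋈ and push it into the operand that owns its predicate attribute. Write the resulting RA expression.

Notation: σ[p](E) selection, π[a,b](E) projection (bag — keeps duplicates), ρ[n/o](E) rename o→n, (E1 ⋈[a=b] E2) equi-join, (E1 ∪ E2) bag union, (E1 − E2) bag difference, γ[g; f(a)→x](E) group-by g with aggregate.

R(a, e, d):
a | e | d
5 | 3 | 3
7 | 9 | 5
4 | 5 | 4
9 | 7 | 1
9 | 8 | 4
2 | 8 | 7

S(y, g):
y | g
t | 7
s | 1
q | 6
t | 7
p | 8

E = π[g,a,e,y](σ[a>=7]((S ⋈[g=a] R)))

σ filters on a, owned by the right side.
E' = π[g,a,e,y]((S ⋈[g=a] σ[a>=7](R)))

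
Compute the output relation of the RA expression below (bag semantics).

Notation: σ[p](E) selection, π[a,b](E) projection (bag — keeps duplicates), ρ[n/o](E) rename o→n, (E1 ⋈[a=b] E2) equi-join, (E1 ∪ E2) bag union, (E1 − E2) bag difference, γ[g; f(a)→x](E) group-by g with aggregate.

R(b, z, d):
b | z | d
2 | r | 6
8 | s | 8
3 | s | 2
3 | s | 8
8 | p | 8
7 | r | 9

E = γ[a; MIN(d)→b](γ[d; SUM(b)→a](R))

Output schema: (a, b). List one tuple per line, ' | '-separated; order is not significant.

Stepwise |·|:
  R → 6
  γ[d; SUM(b)→a](R) → 4
  γ[a; MIN(d)→b](γ[d; SUM(b)→a](R)) → 4

== RESULT ==
a | b
2 | 6
3 | 2
7 | 9
19 | 8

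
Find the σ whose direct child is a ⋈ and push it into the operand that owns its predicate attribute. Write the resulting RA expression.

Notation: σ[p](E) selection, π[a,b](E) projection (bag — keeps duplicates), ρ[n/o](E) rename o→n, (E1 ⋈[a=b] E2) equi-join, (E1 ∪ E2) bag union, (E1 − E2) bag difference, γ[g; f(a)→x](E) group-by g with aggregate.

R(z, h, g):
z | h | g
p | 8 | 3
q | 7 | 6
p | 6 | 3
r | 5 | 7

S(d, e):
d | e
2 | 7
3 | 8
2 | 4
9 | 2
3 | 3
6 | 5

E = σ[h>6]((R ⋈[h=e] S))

σ filters on h, owned by the left side.
E' = (σ[h>6](R) ⋈[h=e] S)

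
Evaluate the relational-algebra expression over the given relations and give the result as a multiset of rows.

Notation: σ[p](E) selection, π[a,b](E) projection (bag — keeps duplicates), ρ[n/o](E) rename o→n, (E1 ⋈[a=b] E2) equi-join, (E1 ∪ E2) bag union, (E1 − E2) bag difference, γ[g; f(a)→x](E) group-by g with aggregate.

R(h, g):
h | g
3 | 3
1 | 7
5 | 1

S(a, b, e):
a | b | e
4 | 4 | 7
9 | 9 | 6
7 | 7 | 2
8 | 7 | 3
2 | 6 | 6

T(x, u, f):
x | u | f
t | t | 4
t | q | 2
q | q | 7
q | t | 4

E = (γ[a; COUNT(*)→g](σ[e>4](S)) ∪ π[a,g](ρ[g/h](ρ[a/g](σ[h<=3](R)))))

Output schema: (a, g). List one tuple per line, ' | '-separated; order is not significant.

Row counts bottom-up:
  S → 5
  σ[e>4](S) → 3
  γ[a; COUNT(*)→g](σ[e>4](S)) → 3
  R → 3
  σ[h<=3](R) → 2
  ρ[a/g](σ[h<=3](R)) → 2
  ρ[g/h](ρ[a/g](σ[h<=3](R))) → 2
  π[a,g](ρ[g/h](ρ[a/g](σ[h<=3](R)))) → 2
  (γ[a; COUNT(*)→g](σ[e>4](S)) ∪ π[a,g](ρ[g/h](ρ[a/g](σ[h<=3](R))))) → 5

== RESULT ==
a | g
2 | 1
3 | 3
4 | 1
7 | 1
9 | 1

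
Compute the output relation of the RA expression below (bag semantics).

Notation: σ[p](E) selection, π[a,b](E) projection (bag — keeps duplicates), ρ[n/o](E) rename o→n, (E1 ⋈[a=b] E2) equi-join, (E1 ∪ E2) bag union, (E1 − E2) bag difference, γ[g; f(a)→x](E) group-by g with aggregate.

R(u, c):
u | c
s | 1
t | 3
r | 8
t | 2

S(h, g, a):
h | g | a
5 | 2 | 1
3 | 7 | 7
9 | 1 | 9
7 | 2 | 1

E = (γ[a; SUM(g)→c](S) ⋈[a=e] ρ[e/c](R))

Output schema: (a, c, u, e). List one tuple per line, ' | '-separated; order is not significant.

Row counts bottom-up:
  S → 4
  γ[a; SUM(g)→c](S) → 3
  R → 4
  ρ[e/c](R) → 4
  (γ[a; SUM(g)→c](S) ⋈[a=e] ρ[e/c](R)) → 1

== RESULT ==
a | c | u | e
1 | 4 | s | 1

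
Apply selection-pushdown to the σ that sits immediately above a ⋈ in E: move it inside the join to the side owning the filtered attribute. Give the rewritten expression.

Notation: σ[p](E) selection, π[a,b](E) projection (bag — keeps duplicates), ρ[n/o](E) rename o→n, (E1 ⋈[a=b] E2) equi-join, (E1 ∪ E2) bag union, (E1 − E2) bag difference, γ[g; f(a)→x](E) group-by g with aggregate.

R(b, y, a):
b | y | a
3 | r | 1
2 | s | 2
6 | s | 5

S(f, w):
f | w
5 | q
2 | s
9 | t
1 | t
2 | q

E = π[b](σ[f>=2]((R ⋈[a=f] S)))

σ filters on f, owned by the right side.
E' = π[b]((R ⋈[a=f] σ[f>=2](S)))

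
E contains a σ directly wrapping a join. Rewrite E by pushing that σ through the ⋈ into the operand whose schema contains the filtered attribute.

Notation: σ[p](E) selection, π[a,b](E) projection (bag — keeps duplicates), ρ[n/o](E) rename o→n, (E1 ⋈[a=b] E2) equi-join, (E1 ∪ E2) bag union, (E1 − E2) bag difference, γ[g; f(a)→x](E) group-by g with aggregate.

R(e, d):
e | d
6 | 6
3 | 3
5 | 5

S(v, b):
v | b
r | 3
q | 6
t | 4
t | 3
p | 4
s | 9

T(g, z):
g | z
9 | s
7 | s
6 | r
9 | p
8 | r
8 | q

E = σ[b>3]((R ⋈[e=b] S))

σ filters on b, owned by the right side.
E' = (R ⋈[e=b] σ[b>3](S))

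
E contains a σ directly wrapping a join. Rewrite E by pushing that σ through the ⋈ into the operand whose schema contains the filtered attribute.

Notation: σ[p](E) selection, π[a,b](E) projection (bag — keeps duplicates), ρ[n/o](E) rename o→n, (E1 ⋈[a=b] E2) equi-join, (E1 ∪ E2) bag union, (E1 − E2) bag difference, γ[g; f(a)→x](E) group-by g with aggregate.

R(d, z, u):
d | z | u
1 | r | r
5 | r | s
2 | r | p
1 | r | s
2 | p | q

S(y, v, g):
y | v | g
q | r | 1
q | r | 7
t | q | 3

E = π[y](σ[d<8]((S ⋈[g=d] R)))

σ filters on d, owned by the right side.
E' = π[y]((S ⋈[g=d] σ[d<8](R)))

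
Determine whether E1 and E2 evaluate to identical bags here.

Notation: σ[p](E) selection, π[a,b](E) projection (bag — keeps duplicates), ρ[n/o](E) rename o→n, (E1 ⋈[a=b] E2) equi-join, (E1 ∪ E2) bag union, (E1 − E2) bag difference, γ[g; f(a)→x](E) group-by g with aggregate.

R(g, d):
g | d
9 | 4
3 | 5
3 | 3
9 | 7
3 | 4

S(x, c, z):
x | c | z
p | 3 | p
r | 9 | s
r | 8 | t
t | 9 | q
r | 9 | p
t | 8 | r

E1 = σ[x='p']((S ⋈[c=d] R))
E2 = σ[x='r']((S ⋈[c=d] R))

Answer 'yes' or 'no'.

E1 subexpression sizes:
  S → 6
  R → 5
  (S ⋈[c=d] R) → 1
  σ[x='p']((S ⋈[c=d] R)) → 1
E2 subexpression sizes:
  S → 6
  R → 5
  (S ⋈[c=d] R) → 1
  σ[x='r']((S ⋈[c=d] R)) → 0

E1 result:
x | c | z | g | d
p | 3 | p | 3 | 3
E2 result:
x | c | z | g | d
(0 rows)
Witness: ('p', 3, 'p', 3, 3) appears 1× in E1 but 0× in E2.

no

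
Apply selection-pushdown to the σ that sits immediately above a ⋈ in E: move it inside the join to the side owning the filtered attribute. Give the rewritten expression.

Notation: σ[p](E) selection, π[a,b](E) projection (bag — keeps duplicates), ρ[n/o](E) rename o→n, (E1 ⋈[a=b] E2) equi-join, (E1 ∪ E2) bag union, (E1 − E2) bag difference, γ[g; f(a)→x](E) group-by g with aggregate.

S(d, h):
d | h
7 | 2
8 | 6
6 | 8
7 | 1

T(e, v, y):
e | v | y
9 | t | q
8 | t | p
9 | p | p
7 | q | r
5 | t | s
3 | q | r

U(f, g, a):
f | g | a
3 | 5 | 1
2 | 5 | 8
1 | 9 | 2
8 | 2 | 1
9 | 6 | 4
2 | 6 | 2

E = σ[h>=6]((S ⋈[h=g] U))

σ filters on h, owned by the left side.
E' = (σ[h>=6](S) ⋈[h=g] U)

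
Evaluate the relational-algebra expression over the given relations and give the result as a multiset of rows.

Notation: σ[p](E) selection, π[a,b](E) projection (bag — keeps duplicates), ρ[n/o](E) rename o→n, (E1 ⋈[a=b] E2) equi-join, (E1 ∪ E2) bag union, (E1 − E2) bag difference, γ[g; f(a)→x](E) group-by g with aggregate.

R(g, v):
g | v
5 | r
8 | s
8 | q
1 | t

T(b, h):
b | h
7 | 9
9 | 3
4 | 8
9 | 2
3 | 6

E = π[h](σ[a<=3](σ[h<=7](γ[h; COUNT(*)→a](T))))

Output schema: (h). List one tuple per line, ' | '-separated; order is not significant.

Subexpression sizes:
  T → 5
  γ[h; COUNT(*)→a](T) → 5
  σ[h<=7](γ[h; COUNT(*)→a](T)) → 3
  σ[a<=3](σ[h<=7](γ[h; COUNT(*)→a](T))) → 3
  π[h](σ[a<=3](σ[h<=7](γ[h; COUNT(*)→a](T)))) → 3

== RESULT ==
h
2
3
6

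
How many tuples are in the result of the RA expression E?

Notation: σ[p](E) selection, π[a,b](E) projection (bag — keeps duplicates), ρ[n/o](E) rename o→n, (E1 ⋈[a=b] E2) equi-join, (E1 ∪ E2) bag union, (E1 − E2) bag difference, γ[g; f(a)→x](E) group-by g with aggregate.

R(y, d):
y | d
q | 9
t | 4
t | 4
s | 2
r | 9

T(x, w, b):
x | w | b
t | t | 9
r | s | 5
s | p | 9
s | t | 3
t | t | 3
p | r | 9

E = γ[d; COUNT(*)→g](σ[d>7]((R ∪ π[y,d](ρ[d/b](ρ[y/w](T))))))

Per-node cardinality:
  R → 5
  T → 6
  ρ[y/w](T) → 6
  ρ[d/b](ρ[y/w](T)) → 6
  π[y,d](ρ[d/b](ρ[y/w](T))) → 6
  (R ∪ π[y,d](ρ[d/b](ρ[y/w](T)))) → 11
  σ[d>7]((R ∪ π[y,d](ρ[d/b](ρ[y/w](T))))) → 5
  γ[d; COUNT(*)→g](σ[d>7]((R ∪ π[y,d](ρ[d/b](ρ[y/w](T)))))) → 1

|E| = 1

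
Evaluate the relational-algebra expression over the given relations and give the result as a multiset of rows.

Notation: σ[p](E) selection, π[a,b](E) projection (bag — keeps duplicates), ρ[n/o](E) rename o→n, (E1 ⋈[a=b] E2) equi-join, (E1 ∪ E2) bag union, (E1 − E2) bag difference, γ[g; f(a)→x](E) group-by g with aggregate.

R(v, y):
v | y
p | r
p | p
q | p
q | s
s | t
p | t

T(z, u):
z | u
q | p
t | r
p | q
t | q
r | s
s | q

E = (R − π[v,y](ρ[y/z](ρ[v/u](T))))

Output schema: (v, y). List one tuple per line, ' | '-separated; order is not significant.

Subexpression sizes:
  R → 6
  T → 6
  ρ[v/u](T) → 6
  ρ[y/z](ρ[v/u](T)) → 6
  π[v,y](ρ[y/z](ρ[v/u](T))) → 6
  (R − π[v,y](ρ[y/z](ρ[v/u](T)))) → 4

== RESULT ==
v | y
p | p
p | r
p | t
s | t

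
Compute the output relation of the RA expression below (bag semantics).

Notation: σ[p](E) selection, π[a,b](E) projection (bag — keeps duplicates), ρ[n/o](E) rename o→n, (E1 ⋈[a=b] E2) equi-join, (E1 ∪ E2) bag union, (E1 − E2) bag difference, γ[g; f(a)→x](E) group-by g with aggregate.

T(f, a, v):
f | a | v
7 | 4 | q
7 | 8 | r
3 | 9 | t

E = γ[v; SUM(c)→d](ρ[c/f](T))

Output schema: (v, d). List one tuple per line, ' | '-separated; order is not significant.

Subexpression sizes:
  T → 3
  ρ[c/f](T) → 3
  γ[v; SUM(c)→d](ρ[c/f](T)) → 3

== RESULT ==
v | d
q | 7
r | 7
t | 3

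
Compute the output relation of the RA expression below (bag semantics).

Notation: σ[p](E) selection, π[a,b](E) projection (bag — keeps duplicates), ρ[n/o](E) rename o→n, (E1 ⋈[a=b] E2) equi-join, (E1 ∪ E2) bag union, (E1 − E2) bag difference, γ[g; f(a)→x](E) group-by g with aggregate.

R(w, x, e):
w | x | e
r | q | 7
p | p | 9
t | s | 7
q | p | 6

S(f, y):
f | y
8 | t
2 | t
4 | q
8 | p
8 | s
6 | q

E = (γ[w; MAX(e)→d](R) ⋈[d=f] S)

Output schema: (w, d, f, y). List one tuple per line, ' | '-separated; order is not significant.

Per-node cardinality:
  R → 4
  γ[w; MAX(e)→d](R) → 4
  S → 6
  (γ[w; MAX(e)→d](R) ⋈[d=f] S) → 1

== RESULT ==
w | d | f | y
q | 6 | 6 | q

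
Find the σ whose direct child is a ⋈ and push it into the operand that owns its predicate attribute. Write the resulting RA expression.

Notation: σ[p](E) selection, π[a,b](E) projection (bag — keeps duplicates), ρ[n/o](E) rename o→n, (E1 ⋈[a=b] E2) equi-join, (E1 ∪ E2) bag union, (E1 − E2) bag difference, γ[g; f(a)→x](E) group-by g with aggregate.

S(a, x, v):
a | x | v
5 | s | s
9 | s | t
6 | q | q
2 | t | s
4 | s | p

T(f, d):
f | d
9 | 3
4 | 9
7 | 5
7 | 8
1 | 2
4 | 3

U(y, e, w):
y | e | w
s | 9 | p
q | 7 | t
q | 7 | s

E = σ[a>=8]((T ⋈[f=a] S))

σ filters on a, owned by the right side.
E' = (T ⋈[f=a] σ[a>=8](S))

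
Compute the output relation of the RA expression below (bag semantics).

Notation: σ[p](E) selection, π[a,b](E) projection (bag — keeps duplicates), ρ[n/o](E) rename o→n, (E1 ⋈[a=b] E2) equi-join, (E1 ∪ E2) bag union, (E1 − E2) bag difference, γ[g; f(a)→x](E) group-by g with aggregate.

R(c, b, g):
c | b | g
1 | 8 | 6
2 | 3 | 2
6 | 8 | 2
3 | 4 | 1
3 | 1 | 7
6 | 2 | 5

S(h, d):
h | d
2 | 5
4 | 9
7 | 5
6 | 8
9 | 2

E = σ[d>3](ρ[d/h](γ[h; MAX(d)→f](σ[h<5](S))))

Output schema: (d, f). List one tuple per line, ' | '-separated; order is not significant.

Per-node cardinality:
  S → 5
  σ[h<5](S) → 2
  γ[h; MAX(d)→f](σ[h<5](S)) → 2
  ρ[d/h](γ[h; MAX(d)→f](σ[h<5](S))) → 2
  σ[d>3](ρ[d/h](γ[h; MAX(d)→f](σ[h<5](S)))) → 1

== RESULT ==
d | f
4 | 9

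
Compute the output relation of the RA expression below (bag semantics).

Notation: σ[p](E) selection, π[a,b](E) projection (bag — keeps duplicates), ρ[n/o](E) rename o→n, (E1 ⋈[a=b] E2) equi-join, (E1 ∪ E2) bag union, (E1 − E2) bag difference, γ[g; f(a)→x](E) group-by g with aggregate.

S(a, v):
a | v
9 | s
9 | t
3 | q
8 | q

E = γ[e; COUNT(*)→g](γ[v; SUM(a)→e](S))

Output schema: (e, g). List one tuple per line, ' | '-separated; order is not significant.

Stepwise |·|:
  S → 4
  γ[v; SUM(a)→e](S) → 3
  γ[e; COUNT(*)→g](γ[v; SUM(a)→e](S)) → 2

== RESULT ==
e | g
9 | 2
11 | 1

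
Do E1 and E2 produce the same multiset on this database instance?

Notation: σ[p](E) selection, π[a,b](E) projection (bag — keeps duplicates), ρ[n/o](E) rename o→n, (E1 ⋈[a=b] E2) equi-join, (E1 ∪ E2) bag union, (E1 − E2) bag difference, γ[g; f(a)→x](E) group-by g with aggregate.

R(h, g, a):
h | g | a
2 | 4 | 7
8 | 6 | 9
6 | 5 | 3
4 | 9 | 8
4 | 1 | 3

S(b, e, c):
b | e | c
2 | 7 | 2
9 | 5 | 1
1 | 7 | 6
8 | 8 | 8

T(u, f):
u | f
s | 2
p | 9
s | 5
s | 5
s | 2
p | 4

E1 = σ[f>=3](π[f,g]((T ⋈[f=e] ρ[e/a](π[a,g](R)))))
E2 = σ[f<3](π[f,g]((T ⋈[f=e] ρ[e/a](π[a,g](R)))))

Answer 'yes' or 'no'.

E1 per-node cardinality:
  T → 6
  R → 5
  π[a,g](R) → 5
  ρ[e/a](π[a,g](R)) → 5
  (T ⋈[f=e] ρ[e/a](π[a,g](R))) → 1
  π[f,g]((T ⋈[f=e] ρ[e/a](π[a,g](R)))) → 1
  σ[f>=3](π[f,g]((T ⋈[f=e] ρ[e/a](π[a,g](R))))) → 1
E2 per-node cardinality:
  T → 6
  R → 5
  π[a,g](R) → 5
  ρ[e/a](π[a,g](R)) → 5
  (T ⋈[f=e] ρ[e/a](π[a,g](R))) → 1
  π[f,g]((T ⋈[f=e] ρ[e/a](π[a,g](R)))) → 1
  σ[f<3](π[f,g]((T ⋈[f=e] ρ[e/a](π[a,g](R))))) → 0

E1 result:
f | g
9 | 6
E2 result:
f | g
(0 rows)
Witness: (9, 6) appears 1× in E1 but 0× in E2.

no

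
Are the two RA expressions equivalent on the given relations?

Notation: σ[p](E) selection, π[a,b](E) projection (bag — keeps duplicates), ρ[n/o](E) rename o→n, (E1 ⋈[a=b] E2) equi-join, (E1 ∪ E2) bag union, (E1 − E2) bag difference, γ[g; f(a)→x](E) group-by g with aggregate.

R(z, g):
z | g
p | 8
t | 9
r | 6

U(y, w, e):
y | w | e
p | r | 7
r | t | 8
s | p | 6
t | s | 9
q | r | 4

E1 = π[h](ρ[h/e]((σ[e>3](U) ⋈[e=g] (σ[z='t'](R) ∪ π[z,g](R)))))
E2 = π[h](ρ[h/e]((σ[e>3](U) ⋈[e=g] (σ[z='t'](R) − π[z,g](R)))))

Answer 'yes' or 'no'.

E1 subexpression sizes:
  U → 5
  σ[e>3](U) → 5
  R → 3
  σ[z='t'](R) → 1
  R → 3
  π[z,g](R) → 3
  (σ[z='t'](R) ∪ π[z,g](R)) → 4
  (σ[e>3](U) ⋈[e=g] (σ[z='t'](R) ∪ π[z,g](R))) → 4
  ρ[h/e]((σ[e>3](U) ⋈[e=g] (σ[z='t'](R) ∪ π[z,g](R)))) → 4
  π[h](ρ[h/e]((σ[e>3](U) ⋈[e=g] (σ[z='t'](R) ∪ π[z,g](R))))) → 4
E2 subexpression sizes:
  U → 5
  σ[e>3](U) → 5
  R → 3
  σ[z='t'](R) → 1
  R → 3
  π[z,g](R) → 3
  (σ[z='t'](R) − π[z,g](R)) → 0
  (σ[e>3](U) ⋈[e=g] (σ[z='t'](R) − π[z,g](R))) → 0
  ρ[h/e]((σ[e>3](U) ⋈[e=g] (σ[z='t'](R) − π[z,g](R)))) → 0
  π[h](ρ[h/e]((σ[e>3](U) ⋈[e=g] (σ[z='t'](R) − π[z,g](R))))) → 0

E1 result:
h
6
8
9
9
E2 result:
h
(0 rows)
Witness: (6,) appears 1× in E1 but 0× in E2.

no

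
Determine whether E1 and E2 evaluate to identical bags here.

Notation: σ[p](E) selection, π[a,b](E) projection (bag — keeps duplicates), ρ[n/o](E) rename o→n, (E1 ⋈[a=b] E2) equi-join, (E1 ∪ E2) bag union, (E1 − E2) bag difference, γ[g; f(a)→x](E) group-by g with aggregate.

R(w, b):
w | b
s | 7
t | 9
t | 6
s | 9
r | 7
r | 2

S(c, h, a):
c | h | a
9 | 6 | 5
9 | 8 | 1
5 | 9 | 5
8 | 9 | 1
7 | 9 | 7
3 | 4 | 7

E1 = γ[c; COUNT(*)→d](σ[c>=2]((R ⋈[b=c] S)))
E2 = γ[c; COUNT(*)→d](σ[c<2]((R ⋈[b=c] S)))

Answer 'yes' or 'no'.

E1 stepwise |·|:
  R → 6
  S → 6
  (R ⋈[b=c] S) → 6
  σ[c>=2]((R ⋈[b=c] S)) → 6
  γ[c; COUNT(*)→d](σ[c>=2]((R ⋈[b=c] S))) → 2
E2 stepwise |·|:
  R → 6
  S → 6
  (R ⋈[b=c] S) → 6
  σ[c<2]((R ⋈[b=c] S)) → 0
  γ[c; COUNT(*)→d](σ[c<2]((R ⋈[b=c] S))) → 0

E1 result:
c | d
7 | 2
9 | 4
E2 result:
c | d
(0 rows)
Witness: (7, 2) appears 1× in E1 but 0× in E2.

no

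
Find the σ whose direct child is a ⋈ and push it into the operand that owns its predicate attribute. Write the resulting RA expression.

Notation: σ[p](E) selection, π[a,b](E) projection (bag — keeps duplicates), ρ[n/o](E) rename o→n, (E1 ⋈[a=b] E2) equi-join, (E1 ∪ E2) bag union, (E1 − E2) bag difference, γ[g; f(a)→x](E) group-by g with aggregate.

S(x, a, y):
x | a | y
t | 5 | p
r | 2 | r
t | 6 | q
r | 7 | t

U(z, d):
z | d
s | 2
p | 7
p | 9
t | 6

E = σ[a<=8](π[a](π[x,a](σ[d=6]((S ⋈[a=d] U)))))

σ filters on d, owned by the right side.
E' = σ[a<=8](π[a](π[x,a]((S ⋈[a=d] σ[d=6](U)))))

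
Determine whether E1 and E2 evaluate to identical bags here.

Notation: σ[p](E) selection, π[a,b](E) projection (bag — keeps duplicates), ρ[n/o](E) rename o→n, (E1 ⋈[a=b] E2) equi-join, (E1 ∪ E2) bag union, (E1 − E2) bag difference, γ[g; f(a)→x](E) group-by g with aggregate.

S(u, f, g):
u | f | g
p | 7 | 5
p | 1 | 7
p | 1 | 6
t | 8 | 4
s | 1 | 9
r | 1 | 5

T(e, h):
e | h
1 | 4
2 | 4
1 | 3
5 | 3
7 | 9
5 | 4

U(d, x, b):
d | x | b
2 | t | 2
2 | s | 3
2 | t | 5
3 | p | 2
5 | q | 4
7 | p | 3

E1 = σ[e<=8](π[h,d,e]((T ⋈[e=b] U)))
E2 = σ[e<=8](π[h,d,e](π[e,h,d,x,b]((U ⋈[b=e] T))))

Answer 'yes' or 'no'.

E1 subexpression sizes:
  T → 6
  U → 6
  (T ⋈[e=b] U) → 4
  π[h,d,e]((T ⋈[e=b] U)) → 4
  σ[e<=8](π[h,d,e]((T ⋈[e=b] U))) → 4
E2 subexpression sizes:
  U → 6
  T → 6
  (U ⋈[b=e] T) → 4
  π[e,h,d,x,b]((U ⋈[b=e] T)) → 4
  π[h,d,e](π[e,h,d,x,b]((U ⋈[b=e] T))) → 4
  σ[e<=8](π[h,d,e](π[e,h,d,x,b]((U ⋈[b=e] T)))) → 4

E1 and E2 produce the same multiset:
h | d | e
3 | 2 | 5
4 | 2 | 2
4 | 2 | 5
4 | 3 | 2

yes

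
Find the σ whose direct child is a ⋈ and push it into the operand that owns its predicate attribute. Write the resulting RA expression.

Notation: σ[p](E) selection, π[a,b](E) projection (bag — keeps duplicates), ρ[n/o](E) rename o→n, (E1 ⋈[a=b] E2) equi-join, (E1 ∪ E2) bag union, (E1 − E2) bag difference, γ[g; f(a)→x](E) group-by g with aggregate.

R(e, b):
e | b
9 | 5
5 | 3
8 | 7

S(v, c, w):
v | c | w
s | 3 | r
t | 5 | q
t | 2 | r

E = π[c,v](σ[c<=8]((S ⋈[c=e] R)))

σ filters on c, owned by the left side.
E' = π[c,v]((σ[c<=8](S) ⋈[c=e] R))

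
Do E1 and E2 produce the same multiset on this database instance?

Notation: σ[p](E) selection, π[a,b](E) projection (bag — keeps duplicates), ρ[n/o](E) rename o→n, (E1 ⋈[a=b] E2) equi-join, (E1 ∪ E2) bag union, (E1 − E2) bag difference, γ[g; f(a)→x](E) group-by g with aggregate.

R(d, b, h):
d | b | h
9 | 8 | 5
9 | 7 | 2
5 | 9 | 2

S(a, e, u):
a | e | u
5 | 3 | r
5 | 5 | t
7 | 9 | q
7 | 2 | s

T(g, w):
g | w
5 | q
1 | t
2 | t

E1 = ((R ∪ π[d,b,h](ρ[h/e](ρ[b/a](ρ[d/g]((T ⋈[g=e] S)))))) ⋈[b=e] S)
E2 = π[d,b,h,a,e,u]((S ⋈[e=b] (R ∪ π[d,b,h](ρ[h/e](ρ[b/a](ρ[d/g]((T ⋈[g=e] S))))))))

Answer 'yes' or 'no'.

E1 per-node cardinality:
  R → 3
  T → 3
  S → 4
  (T ⋈[g=e] S) → 2
  ρ[d/g]((T ⋈[g=e] S)) → 2
  ρ[b/a](ρ[d/g]((T ⋈[g=e] S))) → 2
  ρ[h/e](ρ[b/a](ρ[d/g]((T ⋈[g=e] S)))) → 2
  π[d,b,h](ρ[h/e](ρ[b/a](ρ[d/g]((T ⋈[g=e] S))))) → 2
  (R ∪ π[d,b,h](ρ[h/e](ρ[b/a](ρ[d/g]((T ⋈[g=e] S)))))) → 5
  S → 4
  ((R ∪ π[d,b,h](ρ[h/e](ρ[b/a](ρ[d/g]((T ⋈[g=e] S)))))) ⋈[b=e] S) → 2
E2 per-node cardinality:
  S → 4
  R → 3
  T → 3
  S → 4
  (T ⋈[g=e] S) → 2
  ρ[d/g]((T ⋈[g=e] S)) → 2
  ρ[b/a](ρ[d/g]((T ⋈[g=e] S))) → 2
  ρ[h/e](ρ[b/a](ρ[d/g]((T ⋈[g=e] S)))) → 2
  π[d,b,h](ρ[h/e](ρ[b/a](ρ[d/g]((T ⋈[g=e] S))))) → 2
  (R ∪ π[d,b,h](ρ[h/e](ρ[b/a](ρ[d/g]((T ⋈[g=e] S)))))) → 5
  (S ⋈[e=b] (R ∪ π[d,b,h](ρ[h/e](ρ[b/a](ρ[d/g]((T ⋈[g=e] S))))))) → 2
  π[d,b,h,a,e,u]((S ⋈[e=b] (R ∪ π[d,b,h](ρ[h/e](ρ[b/a](ρ[d/g]((T ⋈[g=e] S)))))))) → 2

E1 and E2 produce the same multiset:
d | b | h | a | e | u
5 | 5 | 5 | 5 | 5 | t
5 | 9 | 2 | 7 | 9 | q

yes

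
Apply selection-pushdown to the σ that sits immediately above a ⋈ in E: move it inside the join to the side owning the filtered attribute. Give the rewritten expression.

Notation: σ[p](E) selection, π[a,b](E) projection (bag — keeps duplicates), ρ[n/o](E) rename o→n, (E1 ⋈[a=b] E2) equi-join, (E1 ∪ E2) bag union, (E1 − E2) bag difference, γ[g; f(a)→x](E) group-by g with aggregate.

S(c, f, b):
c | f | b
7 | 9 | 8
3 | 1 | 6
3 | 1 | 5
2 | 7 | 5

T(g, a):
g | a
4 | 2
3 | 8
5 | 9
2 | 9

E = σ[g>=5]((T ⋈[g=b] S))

σ filters on g, owned by the left side.
E' = (σ[g>=5](T) ⋈[g=b] S)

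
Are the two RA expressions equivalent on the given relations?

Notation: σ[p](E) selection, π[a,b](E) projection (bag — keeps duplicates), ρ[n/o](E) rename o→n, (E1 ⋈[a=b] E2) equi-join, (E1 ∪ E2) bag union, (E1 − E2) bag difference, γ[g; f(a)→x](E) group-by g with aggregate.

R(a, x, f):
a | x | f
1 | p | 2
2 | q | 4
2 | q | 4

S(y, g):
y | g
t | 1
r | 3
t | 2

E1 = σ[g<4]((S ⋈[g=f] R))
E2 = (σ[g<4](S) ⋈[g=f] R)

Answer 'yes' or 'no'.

E1 stepwise |·|:
  S → 3
  R → 3
  (S ⋈[g=f] R) → 1
  σ[g<4]((S ⋈[g=f] R)) → 1
E2 stepwise |·|:
  S → 3
  σ[g<4](S) → 3
  R → 3
  (σ[g<4](S) ⋈[g=f] R) → 1

E1 and E2 produce the same multiset:
y | g | a | x | f
t | 2 | 1 | p | 2

yes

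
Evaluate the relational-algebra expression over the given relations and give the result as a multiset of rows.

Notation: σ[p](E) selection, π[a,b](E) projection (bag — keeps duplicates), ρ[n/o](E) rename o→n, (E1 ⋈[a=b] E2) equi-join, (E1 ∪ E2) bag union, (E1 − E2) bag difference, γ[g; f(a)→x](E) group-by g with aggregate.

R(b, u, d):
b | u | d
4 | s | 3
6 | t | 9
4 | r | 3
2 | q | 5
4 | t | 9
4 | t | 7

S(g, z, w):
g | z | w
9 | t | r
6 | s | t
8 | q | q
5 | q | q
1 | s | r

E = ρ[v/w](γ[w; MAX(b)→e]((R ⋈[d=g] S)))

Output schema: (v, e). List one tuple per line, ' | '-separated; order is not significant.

Subexpression sizes:
  R → 6
  S → 5
  (R ⋈[d=g] S) → 3
  γ[w; MAX(b)→e]((R ⋈[d=g] S)) → 2
  ρ[v/w](γ[w; MAX(b)→e]((R ⋈[d=g] S))) → 2

== RESULT ==
v | e
q | 2
r | 6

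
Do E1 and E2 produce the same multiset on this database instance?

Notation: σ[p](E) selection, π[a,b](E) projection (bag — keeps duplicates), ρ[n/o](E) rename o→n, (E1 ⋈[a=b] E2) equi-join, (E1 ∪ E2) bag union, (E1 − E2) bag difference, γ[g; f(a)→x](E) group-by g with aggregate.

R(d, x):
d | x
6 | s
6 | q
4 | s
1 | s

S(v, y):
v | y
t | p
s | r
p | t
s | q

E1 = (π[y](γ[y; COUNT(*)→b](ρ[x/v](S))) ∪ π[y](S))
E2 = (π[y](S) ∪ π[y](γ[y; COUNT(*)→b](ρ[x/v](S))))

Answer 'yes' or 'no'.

E1 subexpression sizes:
  S → 4
  ρ[x/v](S) → 4
  γ[y; COUNT(*)→b](ρ[x/v](S)) → 4
  π[y](γ[y; COUNT(*)→b](ρ[x/v](S))) → 4
  S → 4
  π[y](S) → 4
  (π[y](γ[y; COUNT(*)→b](ρ[x/v](S))) ∪ π[y](S)) → 8
E2 subexpression sizes:
  S → 4
  π[y](S) → 4
  S → 4
  ρ[x/v](S) → 4
  γ[y; COUNT(*)→b](ρ[x/v](S)) → 4
  π[y](γ[y; COUNT(*)→b](ρ[x/v](S))) → 4
  (π[y](S) ∪ π[y](γ[y; COUNT(*)→b](ρ[x/v](S)))) → 8

E1 and E2 produce the same multiset:
y
p
p
q
q
r
r
t
t

yes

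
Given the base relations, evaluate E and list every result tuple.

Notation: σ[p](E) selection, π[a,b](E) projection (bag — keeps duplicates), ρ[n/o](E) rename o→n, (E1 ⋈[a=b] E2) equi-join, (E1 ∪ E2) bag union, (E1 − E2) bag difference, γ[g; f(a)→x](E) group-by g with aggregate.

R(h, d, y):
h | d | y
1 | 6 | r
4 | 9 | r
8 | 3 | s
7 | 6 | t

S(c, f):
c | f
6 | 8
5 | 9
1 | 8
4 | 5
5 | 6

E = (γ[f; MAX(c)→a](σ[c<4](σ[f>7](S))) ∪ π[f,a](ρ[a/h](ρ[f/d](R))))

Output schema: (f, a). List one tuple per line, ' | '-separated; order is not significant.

Stepwise |·|:
  S → 5
  σ[f>7](S) → 3
  σ[c<4](σ[f>7](S)) → 1
  γ[f; MAX(c)→a](σ[c<4](σ[f>7](S))) → 1
  R → 4
  ρ[f/d](R) → 4
  ρ[a/h](ρ[f/d](R)) → 4
  π[f,a](ρ[a/h](ρ[f/d](R))) → 4
  (γ[f; MAX(c)→a](σ[c<4](σ[f>7](S))) ∪ π[f,a](ρ[a/h](ρ[f/d](R)))) → 5

== RESULT ==
f | a
3 | 8
6 | 1
6 | 7
8 | 1
9 | 4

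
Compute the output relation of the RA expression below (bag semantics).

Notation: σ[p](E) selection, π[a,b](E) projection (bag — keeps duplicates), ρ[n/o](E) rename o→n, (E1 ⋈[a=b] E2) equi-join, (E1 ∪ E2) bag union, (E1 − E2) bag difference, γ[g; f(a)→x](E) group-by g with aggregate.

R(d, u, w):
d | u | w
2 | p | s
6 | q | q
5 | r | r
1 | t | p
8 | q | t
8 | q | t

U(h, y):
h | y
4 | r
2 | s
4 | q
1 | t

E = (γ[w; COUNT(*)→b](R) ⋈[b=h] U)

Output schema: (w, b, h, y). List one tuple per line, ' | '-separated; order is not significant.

Per-node cardinality:
  R → 6
  γ[w; COUNT(*)→b](R) → 5
  U → 4
  (γ[w; COUNT(*)→b](R) ⋈[b=h] U) → 5

== RESULT ==
w | b | h | y
p | 1 | 1 | t
q | 1 | 1 | t
r | 1 | 1 | t
s | 1 | 1 | t
t | 2 | 2 | s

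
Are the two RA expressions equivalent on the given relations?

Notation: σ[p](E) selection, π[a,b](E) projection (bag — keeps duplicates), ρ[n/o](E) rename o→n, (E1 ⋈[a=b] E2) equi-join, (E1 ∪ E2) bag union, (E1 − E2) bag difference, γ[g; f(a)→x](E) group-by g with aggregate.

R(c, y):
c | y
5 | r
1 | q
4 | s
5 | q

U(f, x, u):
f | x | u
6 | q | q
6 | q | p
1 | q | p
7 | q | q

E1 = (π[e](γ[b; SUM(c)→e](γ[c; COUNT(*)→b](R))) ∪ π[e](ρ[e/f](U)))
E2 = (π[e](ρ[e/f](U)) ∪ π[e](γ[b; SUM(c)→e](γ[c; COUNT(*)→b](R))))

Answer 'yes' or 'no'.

E1 stepwise |·|:
  R → 4
  γ[c; COUNT(*)→b](R) → 3
  γ[b; SUM(c)→e](γ[c; COUNT(*)→b](R)) → 2
  π[e](γ[b; SUM(c)→e](γ[c; COUNT(*)→b](R))) → 2
  U → 4
  ρ[e/f](U) → 4
  π[e](ρ[e/f](U)) → 4
  (π[e](γ[b; SUM(c)→e](γ[c; COUNT(*)→b](R))) ∪ π[e](ρ[e/f](U))) → 6
E2 stepwise |·|:
  U → 4
  ρ[e/f](U) → 4
  π[e](ρ[e/f](U)) → 4
  R → 4
  γ[c; COUNT(*)→b](R) → 3
  γ[b; SUM(c)→e](γ[c; COUNT(*)→b](R)) → 2
  π[e](γ[b; SUM(c)→e](γ[c; COUNT(*)→b](R))) → 2
  (π[e](ρ[e/f](U)) ∪ π[e](γ[b; SUM(c)→e](γ[c; COUNT(*)→b](R)))) → 6

E1 and E2 produce the same multiset:
e
1
5
5
6
6
7

yes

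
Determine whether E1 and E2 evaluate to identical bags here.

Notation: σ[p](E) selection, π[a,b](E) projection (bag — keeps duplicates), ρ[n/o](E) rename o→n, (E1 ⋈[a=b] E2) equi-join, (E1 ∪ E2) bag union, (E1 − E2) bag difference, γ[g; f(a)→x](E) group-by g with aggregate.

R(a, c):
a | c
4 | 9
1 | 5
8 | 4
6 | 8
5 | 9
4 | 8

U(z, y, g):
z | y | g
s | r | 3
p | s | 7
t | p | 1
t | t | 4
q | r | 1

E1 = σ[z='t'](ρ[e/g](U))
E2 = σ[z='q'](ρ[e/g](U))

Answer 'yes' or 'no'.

E1 per-node cardinality:
  U → 5
  ρ[e/g](U) → 5
  σ[z='t'](ρ[e/g](U)) → 2
E2 per-node cardinality:
  U → 5
  ρ[e/g](U) → 5
  σ[z='q'](ρ[e/g](U)) → 1

E1 result:
z | y | e
t | p | 1
t | t | 4
E2 result:
z | y | e
q | r | 1
Witness: ('q', 'r', 1) appears 0× in E1 but 1× in E2.

no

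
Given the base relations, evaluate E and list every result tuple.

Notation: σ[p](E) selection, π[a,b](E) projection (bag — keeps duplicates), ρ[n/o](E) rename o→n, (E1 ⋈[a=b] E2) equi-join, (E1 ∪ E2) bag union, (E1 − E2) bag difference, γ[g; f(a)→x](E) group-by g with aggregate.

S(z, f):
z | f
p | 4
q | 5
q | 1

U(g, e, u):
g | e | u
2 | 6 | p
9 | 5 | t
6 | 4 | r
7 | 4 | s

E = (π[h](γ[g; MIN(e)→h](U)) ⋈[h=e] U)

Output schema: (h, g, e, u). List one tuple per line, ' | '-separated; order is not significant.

Subexpression sizes:
  U → 4
  γ[g; MIN(e)→h](U) → 4
  π[h](γ[g; MIN(e)→h](U)) → 4
  U → 4
  (π[h](γ[g; MIN(e)→h](U)) ⋈[h=e] U) → 6

== RESULT ==
h | g | e | u
4 | 6 | 4 | r
4 | 6 | 4 | r
4 | 7 | 4 | s
4 | 7 | 4 | s
5 | 9 | 5 | t
6 | 2 | 6 | p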